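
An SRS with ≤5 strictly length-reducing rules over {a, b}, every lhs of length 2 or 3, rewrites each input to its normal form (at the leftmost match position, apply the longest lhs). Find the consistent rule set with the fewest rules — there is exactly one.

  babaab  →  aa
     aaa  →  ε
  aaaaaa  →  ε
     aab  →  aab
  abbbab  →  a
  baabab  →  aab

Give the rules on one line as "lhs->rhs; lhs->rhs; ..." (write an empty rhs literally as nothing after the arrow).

aaa->bb; baa->ab; bb->; bbb->a

  | babaab => baabb => abbb => aa
  | aaa => bb => ε
  | aaaaaa => bbaaa => aaa => bb => ε
  | aab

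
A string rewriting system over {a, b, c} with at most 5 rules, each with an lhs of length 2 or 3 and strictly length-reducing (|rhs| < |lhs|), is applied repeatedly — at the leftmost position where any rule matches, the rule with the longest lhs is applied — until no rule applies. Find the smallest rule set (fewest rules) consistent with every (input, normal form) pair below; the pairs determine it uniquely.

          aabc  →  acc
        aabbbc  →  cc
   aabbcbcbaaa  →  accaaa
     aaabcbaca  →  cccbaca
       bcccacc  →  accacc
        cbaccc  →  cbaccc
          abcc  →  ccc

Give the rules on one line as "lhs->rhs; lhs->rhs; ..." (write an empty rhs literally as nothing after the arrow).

aac->cc; ab->c; abb->; bc->a

  | aabc => acc
  | aabbbc => abc => cc
  | aabbcbcbaaa => acbcbaaa => acabaaa => accaaa
  | aaabcbaca => aaccbaca => cccbaca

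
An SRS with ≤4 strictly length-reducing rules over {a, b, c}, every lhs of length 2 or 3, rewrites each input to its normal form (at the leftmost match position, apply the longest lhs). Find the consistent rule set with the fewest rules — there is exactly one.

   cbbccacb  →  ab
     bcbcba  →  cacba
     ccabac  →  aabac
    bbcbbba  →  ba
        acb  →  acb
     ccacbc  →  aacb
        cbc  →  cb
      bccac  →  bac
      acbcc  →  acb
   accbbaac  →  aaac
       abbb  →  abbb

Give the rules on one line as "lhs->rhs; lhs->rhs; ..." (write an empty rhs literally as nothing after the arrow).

bba->; bc->b; bcb->ca; cc->a

  | cbbccacb => cbbcacb => cbbacb => ccb => ab
  | bcbcba => cacba
  | ccabac => aabac
  | bbcbbba => bcabba => babba => ba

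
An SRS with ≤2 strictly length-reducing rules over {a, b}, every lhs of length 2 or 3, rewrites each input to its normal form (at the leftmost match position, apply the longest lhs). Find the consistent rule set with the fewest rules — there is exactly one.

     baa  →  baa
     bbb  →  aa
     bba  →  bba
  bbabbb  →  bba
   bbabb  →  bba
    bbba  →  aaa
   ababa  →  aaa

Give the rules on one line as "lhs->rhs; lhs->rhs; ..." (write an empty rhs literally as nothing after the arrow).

  | baa
  | bbb => aa
  | bba
  | bbabbb => bbabb => bbab => bba

ab->a; bbb->aa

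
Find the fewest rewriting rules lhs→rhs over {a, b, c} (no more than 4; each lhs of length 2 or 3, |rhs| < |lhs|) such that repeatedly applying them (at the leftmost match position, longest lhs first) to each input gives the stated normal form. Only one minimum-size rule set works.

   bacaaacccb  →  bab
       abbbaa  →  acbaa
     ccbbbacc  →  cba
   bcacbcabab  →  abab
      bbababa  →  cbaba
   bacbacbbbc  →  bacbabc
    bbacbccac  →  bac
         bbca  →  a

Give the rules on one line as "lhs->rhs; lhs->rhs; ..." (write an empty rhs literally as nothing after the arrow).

bb->c; ca->c; cc->

  | bacaaacccb => bacaacccb => bacacccb => baccccb => baccb => bab
  | abbbaa => acbaa
  | ccbbbacc => bbbacc => cbacc => cba
  | bcacbcabab => bccbcabab => bbcabab => ccabab => abab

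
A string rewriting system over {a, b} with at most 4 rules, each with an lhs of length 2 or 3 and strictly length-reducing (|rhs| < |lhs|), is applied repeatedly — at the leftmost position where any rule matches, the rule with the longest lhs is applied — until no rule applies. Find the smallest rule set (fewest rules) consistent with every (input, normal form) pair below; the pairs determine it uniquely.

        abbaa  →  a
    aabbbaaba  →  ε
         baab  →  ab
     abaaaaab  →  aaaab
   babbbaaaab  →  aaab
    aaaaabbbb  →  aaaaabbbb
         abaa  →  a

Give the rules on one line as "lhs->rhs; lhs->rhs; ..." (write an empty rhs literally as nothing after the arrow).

aba->ba; ba->; bba->ba

  | abbaa => abaa => baa => a
  | aabbbaaba => aabbaaba => aabaaba => abaaba => baaba => aba => ba => ε
  | baab => ab
  | abaaaaab => baaaaab => aaaab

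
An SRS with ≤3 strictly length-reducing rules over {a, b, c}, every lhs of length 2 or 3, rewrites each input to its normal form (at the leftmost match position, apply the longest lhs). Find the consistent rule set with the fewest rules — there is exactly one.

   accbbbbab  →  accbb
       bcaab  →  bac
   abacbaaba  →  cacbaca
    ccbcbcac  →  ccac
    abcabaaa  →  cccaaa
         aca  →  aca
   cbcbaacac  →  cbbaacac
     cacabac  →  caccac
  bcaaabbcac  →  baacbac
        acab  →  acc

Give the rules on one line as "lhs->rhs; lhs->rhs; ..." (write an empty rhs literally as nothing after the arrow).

ab->c; bbc->; bc->b

  | accbbbbab => accbbbbc => accbb
  | bcaab => baab => bac
  | abacbaaba => cacbaaba => cacbaca
  | ccbcbcac => ccbbcac => ccac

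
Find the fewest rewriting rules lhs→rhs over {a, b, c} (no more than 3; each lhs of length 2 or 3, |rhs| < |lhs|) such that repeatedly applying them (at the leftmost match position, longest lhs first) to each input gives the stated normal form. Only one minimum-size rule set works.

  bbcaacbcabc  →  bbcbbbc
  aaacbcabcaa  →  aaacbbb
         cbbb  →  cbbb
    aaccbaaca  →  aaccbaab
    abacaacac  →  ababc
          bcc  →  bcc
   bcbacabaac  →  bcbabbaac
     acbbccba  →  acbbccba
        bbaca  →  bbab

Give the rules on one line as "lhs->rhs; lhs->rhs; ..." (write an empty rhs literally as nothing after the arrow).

ca->b; caa->

  | bbcaacbcabc => bbcbcabc => bbcbbbc
  | aaacbcabcaa => aaacbbbcaa => aaacbbb
  | cbbb
  | aaccbaaca => aaccbaab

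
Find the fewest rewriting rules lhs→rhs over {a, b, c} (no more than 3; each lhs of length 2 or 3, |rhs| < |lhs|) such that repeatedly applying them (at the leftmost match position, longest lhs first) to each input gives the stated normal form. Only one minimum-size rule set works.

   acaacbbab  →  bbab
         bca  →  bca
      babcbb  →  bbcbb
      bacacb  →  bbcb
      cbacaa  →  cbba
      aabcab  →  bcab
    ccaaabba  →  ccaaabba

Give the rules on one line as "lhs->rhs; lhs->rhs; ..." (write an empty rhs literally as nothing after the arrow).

abc->bc; aca->b; acb->

  | acaacbbab => bacbbab => bbab
  | bca
  | babcbb => bbcbb
  | bacacb => bbcb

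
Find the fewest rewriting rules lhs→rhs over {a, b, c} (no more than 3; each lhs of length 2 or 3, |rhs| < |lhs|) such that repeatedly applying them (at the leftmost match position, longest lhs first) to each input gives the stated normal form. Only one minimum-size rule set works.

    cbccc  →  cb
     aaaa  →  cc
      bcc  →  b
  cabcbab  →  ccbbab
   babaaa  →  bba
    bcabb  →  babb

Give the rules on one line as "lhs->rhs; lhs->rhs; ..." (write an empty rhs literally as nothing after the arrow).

aa->c; abc->cb; bc->b

  | cbccc => cbcc => cbc => cb
  | aaaa => caa => cc
  | bcc => bc => b
  | cabcbab => ccbbab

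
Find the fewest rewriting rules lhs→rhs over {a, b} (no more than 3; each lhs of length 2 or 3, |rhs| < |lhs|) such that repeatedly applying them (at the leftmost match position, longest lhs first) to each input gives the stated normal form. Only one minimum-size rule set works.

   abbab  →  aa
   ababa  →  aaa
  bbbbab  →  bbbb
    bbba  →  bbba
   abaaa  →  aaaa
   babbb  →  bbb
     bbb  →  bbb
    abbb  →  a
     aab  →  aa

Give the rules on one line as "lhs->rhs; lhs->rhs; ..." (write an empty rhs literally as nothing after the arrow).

ab->a; bab->b

  | abbab => abab => aab => aa
  | ababa => aaba => aaa
  | bbbbab => bbbb
  | bbba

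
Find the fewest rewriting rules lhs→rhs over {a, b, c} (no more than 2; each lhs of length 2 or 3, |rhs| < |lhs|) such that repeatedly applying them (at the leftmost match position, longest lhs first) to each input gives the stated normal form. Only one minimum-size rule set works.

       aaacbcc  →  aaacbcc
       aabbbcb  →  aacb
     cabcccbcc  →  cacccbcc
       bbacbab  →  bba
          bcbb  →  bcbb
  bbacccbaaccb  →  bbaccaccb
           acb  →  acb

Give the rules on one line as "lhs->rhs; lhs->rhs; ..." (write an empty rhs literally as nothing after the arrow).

  | aaacbcc
  | aabbbcb => aabbcb => aabcb => aacb
  | cabcccbcc => cacccbcc
  | bbacbab => bbab => bba

ab->a; cba->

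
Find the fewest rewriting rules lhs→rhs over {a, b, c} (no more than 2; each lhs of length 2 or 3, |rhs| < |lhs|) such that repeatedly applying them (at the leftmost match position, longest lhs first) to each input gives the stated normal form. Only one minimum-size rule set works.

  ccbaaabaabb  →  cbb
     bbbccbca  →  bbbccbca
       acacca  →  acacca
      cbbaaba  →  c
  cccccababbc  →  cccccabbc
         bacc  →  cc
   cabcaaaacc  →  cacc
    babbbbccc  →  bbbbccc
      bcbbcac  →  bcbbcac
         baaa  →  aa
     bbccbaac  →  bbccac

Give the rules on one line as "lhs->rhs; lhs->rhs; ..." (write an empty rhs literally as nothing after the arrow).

ba->; caa->b

  | ccbaaabaabb => ccaabaabb => cbbaabb => cbabb => cbb
  | bbbccbca
  | acacca
  | cbbaaba => cbaba => cba => c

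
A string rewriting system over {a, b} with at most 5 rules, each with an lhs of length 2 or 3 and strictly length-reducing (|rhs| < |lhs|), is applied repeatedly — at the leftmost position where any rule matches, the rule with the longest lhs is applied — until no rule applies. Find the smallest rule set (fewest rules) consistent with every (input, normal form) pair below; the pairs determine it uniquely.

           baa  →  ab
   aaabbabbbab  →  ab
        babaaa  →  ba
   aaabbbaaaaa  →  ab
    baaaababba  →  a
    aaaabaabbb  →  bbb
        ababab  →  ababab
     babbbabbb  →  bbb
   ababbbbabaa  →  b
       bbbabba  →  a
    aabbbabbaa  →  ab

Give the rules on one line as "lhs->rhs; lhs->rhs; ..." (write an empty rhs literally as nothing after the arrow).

  | baa => ab
  | aaabbabbbab => abababbbab => ababbbab => abbbab => bbab => ab
  | babaaa => baaba => abba => ba
  | aaabbbaaaaa => ababbaaaaa => abbaaaaa => baaaaa => abaaa => aaba => baa => ab

aab->ba; abb->b; baa->ab; bba->a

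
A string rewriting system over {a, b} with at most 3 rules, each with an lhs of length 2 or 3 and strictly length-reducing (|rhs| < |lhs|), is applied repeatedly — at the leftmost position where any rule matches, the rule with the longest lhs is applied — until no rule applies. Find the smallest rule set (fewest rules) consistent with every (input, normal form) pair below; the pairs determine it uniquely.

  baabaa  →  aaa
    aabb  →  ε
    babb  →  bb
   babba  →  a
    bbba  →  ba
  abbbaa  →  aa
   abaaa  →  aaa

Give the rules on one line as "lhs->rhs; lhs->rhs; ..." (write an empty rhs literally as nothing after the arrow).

  | baabaa => aabaa => aaa
  | aabb => ab => ε
  | babb => bb
  | babba => bba => a

ab->; baa->aa; bba->a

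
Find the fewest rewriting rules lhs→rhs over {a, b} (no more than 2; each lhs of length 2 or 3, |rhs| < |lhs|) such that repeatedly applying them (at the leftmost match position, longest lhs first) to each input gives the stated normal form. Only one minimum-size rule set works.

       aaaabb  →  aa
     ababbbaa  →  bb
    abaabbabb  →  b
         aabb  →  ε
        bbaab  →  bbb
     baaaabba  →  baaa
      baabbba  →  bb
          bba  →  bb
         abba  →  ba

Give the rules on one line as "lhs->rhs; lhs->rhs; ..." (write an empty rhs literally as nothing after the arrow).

  | aaaabb => aaab => aa
  | ababbbaa => abbbaa => bbaa => bba => bb
  | abaabbabb => aabbabb => ababb => abb => b
  | aabb => ab => ε

ab->; bba->bb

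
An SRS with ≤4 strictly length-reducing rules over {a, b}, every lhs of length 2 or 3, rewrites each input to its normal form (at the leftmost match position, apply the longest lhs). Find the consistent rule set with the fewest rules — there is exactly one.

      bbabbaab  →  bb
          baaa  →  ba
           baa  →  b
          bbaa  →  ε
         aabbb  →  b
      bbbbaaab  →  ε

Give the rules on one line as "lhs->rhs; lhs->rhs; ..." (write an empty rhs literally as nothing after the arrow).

aa->; ab->; bba->a; bbb->b

  | bbabbaab => abbaab => baab => bb
  | baaa => ba
  | baa => b
  | bbaa => aa => ε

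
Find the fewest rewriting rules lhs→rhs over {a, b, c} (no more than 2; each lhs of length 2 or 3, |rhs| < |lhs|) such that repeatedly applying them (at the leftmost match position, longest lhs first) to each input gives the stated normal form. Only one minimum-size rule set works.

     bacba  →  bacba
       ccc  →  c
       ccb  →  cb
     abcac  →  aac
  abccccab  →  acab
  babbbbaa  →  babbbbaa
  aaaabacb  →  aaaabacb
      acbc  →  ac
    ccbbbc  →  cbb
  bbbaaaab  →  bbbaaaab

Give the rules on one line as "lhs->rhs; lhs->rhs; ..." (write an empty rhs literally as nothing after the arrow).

bc->; cc->c

  | bacba
  | ccc => cc => c
  | ccb => cb
  | abcac => aac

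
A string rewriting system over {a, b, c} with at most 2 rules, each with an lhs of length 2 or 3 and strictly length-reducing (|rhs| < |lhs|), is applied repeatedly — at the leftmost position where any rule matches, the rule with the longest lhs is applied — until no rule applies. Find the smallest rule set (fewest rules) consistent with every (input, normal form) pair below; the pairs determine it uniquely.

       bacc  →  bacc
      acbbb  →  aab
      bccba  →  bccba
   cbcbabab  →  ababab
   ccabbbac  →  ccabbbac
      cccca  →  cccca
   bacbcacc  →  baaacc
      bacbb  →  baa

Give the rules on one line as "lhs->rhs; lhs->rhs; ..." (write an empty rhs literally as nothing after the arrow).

  | bacc
  | acbbb => aab
  | bccba
  | cbcbabab => ababab

cbb->a; cbc->a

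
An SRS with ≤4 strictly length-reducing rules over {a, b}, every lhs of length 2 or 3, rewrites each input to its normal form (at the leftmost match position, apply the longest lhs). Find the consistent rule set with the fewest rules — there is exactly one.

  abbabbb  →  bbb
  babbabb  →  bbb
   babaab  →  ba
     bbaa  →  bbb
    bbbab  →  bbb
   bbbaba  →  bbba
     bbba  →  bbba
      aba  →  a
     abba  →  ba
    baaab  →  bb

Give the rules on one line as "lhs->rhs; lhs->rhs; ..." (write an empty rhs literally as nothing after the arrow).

aa->b; aab->a; ab->

  | abbabbb => babbb => bbb
  | babbabb => bbabb => bbb
  | babaab => baab => ba
  | bbaa => bbb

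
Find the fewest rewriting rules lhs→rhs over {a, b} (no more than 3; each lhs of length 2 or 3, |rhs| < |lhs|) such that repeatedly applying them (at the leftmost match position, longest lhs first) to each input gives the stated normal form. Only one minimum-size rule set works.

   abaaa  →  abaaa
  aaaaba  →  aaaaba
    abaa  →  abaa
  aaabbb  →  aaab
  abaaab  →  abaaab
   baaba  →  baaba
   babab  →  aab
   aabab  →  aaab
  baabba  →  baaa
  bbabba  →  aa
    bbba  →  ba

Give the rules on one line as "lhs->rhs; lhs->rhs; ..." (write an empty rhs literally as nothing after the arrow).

  | abaaa
  | aaaaba
  | abaa
  | aaabbb => aaab

bab->ab; bb->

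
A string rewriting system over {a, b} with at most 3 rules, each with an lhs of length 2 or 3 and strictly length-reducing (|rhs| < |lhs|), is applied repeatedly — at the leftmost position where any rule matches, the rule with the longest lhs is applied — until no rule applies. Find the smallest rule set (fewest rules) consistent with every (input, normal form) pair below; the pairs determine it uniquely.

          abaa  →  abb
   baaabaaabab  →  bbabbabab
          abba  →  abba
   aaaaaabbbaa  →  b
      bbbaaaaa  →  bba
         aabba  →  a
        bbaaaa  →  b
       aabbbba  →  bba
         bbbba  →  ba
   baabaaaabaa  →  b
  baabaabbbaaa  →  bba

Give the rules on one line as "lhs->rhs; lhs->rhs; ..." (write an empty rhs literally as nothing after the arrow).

  | abaa => abb
  | baaabaaabab => bbabaaabab => bbabbabab
  | abba
  | aaaaaabbbaa => baaaabbbaa => bbaabbbaa => bbbbbbaa => bbbaa => aa => b

aa->b; bbb->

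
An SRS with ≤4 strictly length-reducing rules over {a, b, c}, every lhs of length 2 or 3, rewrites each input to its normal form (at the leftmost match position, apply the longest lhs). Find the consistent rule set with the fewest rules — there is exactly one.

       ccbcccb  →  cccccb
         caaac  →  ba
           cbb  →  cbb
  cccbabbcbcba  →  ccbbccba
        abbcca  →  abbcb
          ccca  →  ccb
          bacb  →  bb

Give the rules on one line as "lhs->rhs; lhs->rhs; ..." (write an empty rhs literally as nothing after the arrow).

ac->; bab->a; ca->b; cbc->cc

  | ccbcccb => cccccb
  | caaac => baac => ba
  | cbb
  | cccbabbcbcba => cccabcbcba => ccbbcbcba => ccbbccba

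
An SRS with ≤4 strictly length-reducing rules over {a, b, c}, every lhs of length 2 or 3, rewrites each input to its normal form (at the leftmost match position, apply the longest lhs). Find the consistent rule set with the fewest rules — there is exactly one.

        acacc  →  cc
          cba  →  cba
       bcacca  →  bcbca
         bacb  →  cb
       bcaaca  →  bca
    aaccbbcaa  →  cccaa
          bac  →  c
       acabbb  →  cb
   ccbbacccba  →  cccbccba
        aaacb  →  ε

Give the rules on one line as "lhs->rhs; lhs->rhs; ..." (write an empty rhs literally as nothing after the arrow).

ab->; ac->b; bb->c

  | acacc => bacc => bbc => cc
  | cba
  | bcacca => bcbca
  | bacb => bbb => cb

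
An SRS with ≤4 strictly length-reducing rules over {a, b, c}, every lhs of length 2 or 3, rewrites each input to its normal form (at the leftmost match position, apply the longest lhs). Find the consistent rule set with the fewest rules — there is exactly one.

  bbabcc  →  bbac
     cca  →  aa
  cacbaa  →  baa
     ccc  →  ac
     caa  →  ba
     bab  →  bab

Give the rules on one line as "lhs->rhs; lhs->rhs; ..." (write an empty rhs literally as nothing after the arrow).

  | bbabcc => bbac
  | cca => aa
  | cacbaa => bcbaa => baa
  | ccc => ac

bc->; ca->b; cc->a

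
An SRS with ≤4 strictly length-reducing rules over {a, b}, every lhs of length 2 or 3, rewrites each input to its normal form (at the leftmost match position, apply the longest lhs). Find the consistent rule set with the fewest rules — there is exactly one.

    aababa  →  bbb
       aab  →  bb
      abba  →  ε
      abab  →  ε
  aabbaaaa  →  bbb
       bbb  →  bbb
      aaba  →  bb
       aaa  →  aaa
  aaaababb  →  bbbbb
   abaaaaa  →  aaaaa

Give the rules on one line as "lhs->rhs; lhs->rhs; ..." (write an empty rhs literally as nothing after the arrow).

  | aababa => bbaba => bbba => bbb
  | aab => bb
  | abba => ba => ε
  | abab => ab => ε

aab->bb; ab->; ba->; bba->bb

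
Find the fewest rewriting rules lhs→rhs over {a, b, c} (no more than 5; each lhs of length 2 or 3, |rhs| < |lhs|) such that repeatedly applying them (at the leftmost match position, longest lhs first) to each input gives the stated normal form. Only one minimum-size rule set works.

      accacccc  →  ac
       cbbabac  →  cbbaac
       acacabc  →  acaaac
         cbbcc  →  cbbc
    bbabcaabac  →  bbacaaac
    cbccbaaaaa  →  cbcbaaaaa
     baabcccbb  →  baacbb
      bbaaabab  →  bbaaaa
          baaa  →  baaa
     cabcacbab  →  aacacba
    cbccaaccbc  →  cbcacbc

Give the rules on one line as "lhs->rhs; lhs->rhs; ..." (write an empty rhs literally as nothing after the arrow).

ab->a; cab->aa; cc->c; cca->c

  | accacccc => accccc => acccc => accc => acc => ac
  | cbbabac => cbbaac
  | acacabc => acaaac
  | cbbcc => cbbc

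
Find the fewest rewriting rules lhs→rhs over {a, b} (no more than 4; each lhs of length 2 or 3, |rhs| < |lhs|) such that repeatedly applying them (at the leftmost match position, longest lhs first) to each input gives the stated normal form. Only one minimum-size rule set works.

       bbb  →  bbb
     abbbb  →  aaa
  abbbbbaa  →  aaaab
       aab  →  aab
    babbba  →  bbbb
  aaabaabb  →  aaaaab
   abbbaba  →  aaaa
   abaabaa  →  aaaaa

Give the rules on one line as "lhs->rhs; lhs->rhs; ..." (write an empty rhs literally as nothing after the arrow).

  | bbb
  | abbbb => aabb => aaa
  | abbbbbaa => aabbbaa => aaabaa => aaaab
  | aab

abb->aa; ba->b; baa->ab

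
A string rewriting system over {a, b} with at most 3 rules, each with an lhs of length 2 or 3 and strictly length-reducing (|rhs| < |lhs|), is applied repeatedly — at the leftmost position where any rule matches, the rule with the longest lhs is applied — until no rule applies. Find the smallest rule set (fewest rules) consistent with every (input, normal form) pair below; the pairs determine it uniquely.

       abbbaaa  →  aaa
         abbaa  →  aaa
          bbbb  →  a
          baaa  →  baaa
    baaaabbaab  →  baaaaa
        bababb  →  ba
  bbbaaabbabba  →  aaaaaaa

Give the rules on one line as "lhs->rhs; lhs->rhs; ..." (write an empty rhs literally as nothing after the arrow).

  | abbbaaa => abaaa => aaa
  | abbaa => aaa
  | bbbb => aab => a
  | baaa

ab->; abb->a; bbb->aa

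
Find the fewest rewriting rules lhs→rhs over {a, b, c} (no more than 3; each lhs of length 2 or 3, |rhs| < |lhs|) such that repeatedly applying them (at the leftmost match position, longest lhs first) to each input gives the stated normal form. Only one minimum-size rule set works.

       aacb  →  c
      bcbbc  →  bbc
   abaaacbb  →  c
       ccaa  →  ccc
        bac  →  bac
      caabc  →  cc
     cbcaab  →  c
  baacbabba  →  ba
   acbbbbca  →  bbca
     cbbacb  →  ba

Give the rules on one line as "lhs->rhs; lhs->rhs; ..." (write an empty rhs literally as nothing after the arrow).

aa->c; ab->; cb->

  | aacb => ccb => c
  | bcbbc => bbc
  | abaaacbb => aaacbb => cacbb => cab => c
  | ccaa => ccc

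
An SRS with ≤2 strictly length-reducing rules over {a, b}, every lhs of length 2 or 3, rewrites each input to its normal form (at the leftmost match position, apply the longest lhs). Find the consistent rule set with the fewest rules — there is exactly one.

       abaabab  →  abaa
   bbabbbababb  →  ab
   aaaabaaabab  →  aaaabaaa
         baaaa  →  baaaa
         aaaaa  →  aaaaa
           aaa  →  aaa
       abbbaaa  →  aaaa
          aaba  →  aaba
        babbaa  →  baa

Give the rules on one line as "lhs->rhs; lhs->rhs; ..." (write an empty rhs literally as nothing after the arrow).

  | abaabab => abaa
  | bbabbbababb => bbbababb => ababb => ab
  | aaaabaaabab => aaaabaaa
  | baaaa

bab->; bbb->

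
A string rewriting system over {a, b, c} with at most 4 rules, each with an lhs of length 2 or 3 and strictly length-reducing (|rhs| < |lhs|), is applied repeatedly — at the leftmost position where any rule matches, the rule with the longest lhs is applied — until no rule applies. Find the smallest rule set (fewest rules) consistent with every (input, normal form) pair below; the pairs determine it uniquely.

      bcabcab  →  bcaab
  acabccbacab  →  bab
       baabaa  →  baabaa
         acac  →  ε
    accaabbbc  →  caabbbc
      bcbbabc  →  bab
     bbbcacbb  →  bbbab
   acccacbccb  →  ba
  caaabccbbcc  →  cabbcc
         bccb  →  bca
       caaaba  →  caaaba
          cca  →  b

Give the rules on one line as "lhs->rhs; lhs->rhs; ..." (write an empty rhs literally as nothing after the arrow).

abc->cb; ac->; cb->a; cca->b

  | bcabcab => bccbab => bcaab
  | acabccbacab => abccbacab => cbcbacab => acbacab => bacab => bab
  | baabaa
  | acac => ac => ε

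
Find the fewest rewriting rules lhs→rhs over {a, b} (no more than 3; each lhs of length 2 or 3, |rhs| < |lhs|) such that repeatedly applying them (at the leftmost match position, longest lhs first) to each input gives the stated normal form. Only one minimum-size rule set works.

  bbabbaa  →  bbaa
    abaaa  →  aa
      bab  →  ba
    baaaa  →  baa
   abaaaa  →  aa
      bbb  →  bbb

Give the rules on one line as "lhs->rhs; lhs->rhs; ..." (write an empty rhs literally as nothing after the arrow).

aaa->aa; ab->a

  | bbabbaa => bbabaa => bbaaa => bbaa
  | abaaa => aaaa => aaa => aa
  | bab => ba
  | baaaa => baaa => baa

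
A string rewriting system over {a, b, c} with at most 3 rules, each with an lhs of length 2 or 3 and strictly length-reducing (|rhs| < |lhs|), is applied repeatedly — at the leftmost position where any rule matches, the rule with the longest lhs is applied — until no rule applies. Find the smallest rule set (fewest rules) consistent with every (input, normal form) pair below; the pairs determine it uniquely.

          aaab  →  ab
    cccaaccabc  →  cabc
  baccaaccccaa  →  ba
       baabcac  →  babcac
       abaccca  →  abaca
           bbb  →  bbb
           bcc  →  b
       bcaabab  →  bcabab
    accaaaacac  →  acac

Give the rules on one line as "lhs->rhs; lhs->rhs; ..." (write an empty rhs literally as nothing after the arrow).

  | aaab => aab => ab
  | cccaaccabc => caaccabc => caccabc => caabc => cabc
  | baccaaccccaa => baaaccccaa => baaccccaa => baccccaa => baccaa => baaa => baa => ba
  | baabcac => babcac

aa->a; cc->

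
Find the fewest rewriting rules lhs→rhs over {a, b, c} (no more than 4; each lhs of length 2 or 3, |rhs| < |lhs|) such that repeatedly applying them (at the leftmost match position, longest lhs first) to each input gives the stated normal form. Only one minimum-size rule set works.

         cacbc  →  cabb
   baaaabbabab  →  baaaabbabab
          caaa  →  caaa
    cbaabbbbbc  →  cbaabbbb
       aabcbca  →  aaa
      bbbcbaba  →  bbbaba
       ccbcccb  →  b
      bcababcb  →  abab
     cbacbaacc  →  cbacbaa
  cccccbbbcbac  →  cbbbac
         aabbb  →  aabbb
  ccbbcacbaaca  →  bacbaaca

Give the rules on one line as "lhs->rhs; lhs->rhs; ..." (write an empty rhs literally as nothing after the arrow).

  | cacbc => cabb
  | baaaabbabab
  | caaa
  | cbaabbbbbc => cbaabbbb

bc->; cbc->bb; cc->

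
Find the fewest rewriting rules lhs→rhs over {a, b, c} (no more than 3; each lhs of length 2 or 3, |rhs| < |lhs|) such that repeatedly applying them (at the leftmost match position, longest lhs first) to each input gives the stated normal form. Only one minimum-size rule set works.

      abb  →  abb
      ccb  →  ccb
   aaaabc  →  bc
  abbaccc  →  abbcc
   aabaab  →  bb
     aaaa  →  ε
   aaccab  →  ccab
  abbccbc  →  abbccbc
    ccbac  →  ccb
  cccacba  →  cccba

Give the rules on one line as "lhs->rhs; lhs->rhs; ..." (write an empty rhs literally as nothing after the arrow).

aa->; ac->

  | abb
  | ccb
  | aaaabc => aabc => bc
  | abbaccc => abbcc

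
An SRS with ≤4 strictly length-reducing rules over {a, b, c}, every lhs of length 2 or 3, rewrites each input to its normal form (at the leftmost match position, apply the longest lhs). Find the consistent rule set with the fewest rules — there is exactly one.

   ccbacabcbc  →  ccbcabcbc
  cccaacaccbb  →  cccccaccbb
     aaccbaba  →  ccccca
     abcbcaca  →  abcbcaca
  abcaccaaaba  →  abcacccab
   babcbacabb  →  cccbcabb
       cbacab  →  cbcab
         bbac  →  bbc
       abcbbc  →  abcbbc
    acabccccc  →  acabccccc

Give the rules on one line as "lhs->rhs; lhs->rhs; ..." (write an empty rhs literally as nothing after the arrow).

aa->c; ba->b; bab->cc

  | ccbacabcbc => ccbcabcbc
  | cccaacaccbb => cccccaccbb
  | aaccbaba => cccbaba => ccccca
  | abcbcaca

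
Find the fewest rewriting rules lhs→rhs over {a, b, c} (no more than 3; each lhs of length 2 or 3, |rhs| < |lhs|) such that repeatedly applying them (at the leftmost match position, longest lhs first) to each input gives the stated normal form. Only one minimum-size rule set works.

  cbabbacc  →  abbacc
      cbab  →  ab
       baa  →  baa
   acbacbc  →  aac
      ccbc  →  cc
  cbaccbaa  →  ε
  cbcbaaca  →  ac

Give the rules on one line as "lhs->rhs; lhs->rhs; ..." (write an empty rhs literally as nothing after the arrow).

aca->c; ca->; cb->

  | cbabbacc => abbacc
  | cbab => ab
  | baa
  | acbacbc => aacbc => aac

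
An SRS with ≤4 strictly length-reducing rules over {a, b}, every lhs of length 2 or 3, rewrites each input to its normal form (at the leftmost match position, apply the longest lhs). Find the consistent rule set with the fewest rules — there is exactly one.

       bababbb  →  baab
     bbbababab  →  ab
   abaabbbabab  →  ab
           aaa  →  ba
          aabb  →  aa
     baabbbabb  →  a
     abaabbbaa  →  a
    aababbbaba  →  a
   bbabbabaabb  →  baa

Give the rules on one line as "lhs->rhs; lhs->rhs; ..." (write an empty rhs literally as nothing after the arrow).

  | bababbb => baabbb => baab
  | bbbababab => bababab => baabab => baaab => bbab => ab
  | abaabbbabab => aaabbbabab => babbbabab => bababab => baabab => baaab => bbab => ab
  | aaa => ba

aaa->ba; aba->aa; bb->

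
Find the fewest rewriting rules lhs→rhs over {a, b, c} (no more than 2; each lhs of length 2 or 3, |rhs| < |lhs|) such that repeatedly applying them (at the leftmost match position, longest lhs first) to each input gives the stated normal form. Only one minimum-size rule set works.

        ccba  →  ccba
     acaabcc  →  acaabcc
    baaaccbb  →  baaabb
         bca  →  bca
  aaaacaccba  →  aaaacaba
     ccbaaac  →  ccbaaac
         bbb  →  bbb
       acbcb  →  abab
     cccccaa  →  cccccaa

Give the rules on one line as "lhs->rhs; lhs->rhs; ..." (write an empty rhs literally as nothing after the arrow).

acc->a; cbc->ba

  | ccba
  | acaabcc
  | baaaccbb => baaabb
  | bca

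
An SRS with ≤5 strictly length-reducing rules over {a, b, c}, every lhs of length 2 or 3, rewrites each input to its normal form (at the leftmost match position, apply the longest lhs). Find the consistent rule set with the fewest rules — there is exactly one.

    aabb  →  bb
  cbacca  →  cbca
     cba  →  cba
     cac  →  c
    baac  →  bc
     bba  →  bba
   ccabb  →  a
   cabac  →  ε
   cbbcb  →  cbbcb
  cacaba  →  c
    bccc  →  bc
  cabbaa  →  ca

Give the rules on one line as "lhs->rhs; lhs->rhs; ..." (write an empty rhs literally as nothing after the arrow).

aa->; ab->a; ac->; cc->

  | aabb => bb
  | cbacca => cbca
  | cba
  | cac => c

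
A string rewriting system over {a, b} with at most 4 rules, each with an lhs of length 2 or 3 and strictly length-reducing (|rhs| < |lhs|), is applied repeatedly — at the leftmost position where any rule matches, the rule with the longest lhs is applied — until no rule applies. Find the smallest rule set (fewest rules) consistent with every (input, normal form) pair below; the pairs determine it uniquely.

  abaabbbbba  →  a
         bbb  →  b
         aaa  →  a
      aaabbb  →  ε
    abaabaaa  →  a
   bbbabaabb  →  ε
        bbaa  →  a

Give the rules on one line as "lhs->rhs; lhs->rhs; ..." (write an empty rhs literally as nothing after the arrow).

aa->a; ab->; bb->

  | abaabbbbba => aabbbbba => abbbbba => bbbba => bba => a
  | bbb => b
  | aaa => aa => a
  | aaabbb => aabbb => abbb => bb => ε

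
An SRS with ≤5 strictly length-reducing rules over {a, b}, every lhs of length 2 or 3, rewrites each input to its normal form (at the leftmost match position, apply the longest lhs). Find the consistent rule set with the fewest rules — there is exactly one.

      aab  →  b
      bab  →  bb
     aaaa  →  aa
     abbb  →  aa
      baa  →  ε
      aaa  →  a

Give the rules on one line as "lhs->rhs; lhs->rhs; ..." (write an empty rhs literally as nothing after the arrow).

  | aab => ab => b
  | bab => bb
  | aaaa => aa
  | abbb => bbb => aa

aaa->a; ab->b; baa->; bbb->aa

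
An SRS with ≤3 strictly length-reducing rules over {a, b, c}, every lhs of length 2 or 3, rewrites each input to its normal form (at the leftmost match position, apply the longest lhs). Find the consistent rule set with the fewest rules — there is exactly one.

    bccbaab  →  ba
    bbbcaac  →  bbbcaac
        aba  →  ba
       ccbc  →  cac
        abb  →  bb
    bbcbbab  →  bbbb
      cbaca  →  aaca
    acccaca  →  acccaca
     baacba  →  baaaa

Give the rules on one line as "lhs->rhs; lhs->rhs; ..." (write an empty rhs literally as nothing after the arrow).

ab->b; cb->a

  | bccbaab => bcaaab => bcaab => bcab => bcb => ba
  | bbbcaac
  | aba => ba
  | ccbc => cac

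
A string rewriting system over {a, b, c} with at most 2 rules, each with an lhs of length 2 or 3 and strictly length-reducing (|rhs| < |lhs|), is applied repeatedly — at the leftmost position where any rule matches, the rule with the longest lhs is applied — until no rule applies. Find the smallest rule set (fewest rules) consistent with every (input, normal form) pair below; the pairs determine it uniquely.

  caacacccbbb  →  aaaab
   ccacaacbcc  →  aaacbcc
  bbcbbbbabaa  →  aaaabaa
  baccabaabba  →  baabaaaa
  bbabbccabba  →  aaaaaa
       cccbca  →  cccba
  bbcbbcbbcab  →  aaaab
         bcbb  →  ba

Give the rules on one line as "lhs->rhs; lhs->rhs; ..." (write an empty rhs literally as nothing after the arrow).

bb->a; ca->a

  | caacacccbbb => aacacccbbb => aaacccbbb => aaacccab => aaaccab => aaacab => aaaab
  | ccacaacbcc => cacaacbcc => acaacbcc => aaacbcc
  | bbcbbbbabaa => acbbbbabaa => acabbabaa => aabbabaa => aaaabaa
  | baccabaabba => bacabaabba => baabaabba => baabaaaa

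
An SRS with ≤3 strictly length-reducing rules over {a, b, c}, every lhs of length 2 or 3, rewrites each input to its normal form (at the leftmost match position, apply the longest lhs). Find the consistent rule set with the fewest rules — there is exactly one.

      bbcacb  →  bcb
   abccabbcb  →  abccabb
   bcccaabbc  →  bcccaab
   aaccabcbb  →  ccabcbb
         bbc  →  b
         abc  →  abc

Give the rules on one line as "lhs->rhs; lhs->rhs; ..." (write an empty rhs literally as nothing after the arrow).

  | bbcacb => bacb => bcb
  | abccabbcb => abccabb
  | bcccaabbc => bcccaab
  | aaccabcbb => accabcbb => ccabcbb

ac->c; bbc->b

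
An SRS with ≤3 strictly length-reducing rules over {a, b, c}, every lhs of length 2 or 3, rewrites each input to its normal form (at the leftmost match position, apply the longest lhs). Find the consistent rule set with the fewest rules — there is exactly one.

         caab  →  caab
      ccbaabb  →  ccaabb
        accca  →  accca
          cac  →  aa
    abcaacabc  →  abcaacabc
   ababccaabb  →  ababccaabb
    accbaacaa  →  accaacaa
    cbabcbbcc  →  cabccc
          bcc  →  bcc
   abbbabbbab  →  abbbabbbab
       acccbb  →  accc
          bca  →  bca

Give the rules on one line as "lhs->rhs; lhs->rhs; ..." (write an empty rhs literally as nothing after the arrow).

  | caab
  | ccbaabb => ccaabb
  | accca
  | cac => aa

cac->aa; cb->c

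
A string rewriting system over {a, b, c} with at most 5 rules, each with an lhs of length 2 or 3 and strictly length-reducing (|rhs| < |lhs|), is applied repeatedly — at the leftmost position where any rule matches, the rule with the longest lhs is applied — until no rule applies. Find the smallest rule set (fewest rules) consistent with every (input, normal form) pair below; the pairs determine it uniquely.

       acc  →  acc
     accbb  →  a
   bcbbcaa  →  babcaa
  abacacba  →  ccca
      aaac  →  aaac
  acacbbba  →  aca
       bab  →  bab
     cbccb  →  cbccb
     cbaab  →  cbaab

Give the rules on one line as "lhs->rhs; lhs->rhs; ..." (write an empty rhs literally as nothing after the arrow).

aba->; acb->cc; cab->; cbb->ab

  | acc
  | accbb => acab => a
  | bcbbcaa => babcaa
  | abacacba => cacba => ccca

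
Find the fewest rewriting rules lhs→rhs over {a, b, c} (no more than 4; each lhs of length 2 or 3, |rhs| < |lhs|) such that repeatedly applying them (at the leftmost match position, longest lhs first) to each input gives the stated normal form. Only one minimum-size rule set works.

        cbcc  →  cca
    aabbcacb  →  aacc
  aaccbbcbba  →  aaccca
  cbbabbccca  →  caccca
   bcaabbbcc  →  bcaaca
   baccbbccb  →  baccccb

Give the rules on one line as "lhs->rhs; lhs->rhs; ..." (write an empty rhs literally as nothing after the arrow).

acb->c; bb->; bcc->ca

  | cbcc => cca
  | aabbcacb => aacacb => aacc
  | aaccbbcbba => aacccbba => aaccca
  | cbbabbccca => cabbccca => caccca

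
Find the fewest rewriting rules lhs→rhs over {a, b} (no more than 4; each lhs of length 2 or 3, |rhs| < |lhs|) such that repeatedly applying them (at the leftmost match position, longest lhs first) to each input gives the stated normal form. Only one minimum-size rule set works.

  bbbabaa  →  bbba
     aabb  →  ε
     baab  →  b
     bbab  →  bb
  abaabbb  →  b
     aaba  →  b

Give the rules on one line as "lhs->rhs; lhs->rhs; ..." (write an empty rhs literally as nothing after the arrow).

  | bbbabaa => bbbaa => bbba
  | aabb => ab => ε
  | baab => bab => b
  | bbab => bb

aa->b; aab->a; ab->; baa->ba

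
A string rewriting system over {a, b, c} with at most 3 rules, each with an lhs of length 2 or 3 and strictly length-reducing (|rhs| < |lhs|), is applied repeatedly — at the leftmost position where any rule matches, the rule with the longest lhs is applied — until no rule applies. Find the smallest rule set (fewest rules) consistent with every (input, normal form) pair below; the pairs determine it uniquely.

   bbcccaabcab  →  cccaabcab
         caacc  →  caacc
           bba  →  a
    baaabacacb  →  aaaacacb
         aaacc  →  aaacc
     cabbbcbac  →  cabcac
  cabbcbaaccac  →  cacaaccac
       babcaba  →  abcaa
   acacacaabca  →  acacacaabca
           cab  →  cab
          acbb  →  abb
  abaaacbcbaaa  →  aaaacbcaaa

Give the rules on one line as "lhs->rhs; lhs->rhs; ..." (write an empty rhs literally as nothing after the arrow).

  | bbcccaabcab => cccaabcab
  | caacc
  | bba => ba => a
  | baaabacacb => aaabacacb => aaaacacb

ba->a; bbc->c; cbb->bb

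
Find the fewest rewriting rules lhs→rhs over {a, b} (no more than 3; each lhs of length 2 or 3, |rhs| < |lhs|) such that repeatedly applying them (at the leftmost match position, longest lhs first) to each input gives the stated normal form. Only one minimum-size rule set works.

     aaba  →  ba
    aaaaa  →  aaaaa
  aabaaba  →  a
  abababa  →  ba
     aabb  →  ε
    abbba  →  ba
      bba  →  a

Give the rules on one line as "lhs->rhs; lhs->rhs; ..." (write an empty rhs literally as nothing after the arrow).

ab->b; bb->

  | aaba => aba => ba
  | aaaaa
  | aabaaba => abaaba => baaba => baba => bba => a
  | abababa => bababa => bbaba => aba => ba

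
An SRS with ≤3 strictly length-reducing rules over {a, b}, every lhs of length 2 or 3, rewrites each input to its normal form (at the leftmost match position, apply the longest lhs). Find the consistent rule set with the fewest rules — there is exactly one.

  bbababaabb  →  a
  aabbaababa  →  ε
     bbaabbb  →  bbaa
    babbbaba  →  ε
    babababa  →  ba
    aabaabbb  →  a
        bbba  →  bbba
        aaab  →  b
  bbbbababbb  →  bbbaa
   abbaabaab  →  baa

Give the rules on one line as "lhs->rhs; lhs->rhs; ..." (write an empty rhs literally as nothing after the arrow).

aaa->; ab->a; bab->a

  | bbababaabb => baabaabb => baaaabb => babb => ab => a
  | aabbaababa => aabaababa => aaaababa => ababa => aaba => aaa => ε
  | bbaabbb => bbaabb => bbaab => bbaa
  | babbbaba => abbaba => ababa => aaba => aaa => ε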